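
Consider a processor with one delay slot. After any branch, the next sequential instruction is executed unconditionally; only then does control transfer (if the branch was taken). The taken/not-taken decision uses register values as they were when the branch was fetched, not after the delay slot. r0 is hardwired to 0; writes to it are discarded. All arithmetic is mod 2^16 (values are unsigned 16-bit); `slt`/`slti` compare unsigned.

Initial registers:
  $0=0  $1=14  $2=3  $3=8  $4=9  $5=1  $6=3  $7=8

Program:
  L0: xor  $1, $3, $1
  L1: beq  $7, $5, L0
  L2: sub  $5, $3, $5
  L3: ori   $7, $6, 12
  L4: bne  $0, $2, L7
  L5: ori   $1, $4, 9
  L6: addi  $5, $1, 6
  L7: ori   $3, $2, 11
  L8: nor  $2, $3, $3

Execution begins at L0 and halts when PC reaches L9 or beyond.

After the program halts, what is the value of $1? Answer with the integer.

PC=0  xor  $1, $3, $1        | $0=0 $1=6 $2=3 $3=8 $4=9 $5=1 $6=3 $7=8
PC=1  beq  $7, $5, L0        | $0=0 $1=6 $2=3 $3=8 $4=9 $5=1 $6=3 $7=8  [not taken]
PC=2  sub  $5, $3, $5        | $0=0 $1=6 $2=3 $3=8 $4=9 $5=7 $6=3 $7=8
PC=3  ori   $7, $6, 12       | $0=0 $1=6 $2=3 $3=8 $4=9 $5=7 $6=3 $7=15
PC=4  bne  $0, $2, L7        | $0=0 $1=6 $2=3 $3=8 $4=9 $5=7 $6=3 $7=15  [TAKEN]
PC=5  ori   $1, $4, 9        | $0=0 $1=9 $2=3 $3=8 $4=9 $5=7 $6=3 $7=15
PC=7  ori   $3, $2, 11       | $0=0 $1=9 $2=3 $3=11 $4=9 $5=7 $6=3 $7=15
PC=8  nor  $2, $3, $3        | $0=0 $1=9 $2=65524 $3=11 $4=9 $5=7 $6=3 $7=15

9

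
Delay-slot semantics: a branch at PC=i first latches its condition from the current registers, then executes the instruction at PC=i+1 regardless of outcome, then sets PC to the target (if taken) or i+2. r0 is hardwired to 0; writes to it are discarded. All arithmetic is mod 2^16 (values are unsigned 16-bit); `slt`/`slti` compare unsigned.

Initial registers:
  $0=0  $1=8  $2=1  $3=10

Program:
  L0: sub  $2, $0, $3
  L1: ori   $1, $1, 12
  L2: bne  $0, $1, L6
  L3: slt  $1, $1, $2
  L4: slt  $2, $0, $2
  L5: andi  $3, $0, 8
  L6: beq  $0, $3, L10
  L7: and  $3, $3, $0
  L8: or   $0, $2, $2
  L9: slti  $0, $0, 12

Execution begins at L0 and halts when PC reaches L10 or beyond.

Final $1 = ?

#0 sub  $2, $0, $3 ; 0/8/65526/10
#1 ori   $1, $1, 12 ; 0/12/65526/10
#2 bne  $0, $1, L6 ; 0/12/65526/10 ; →target
#3 slt  $1, $1, $2 ; 0/1/65526/10
#6 beq  $0, $3, L10 ; 0/1/65526/10 ; →fallthru
#7 and  $3, $3, $0 ; 0/1/65526/0
#8 or   $0, $2, $2 ; 0/1/65526/0
#9 slti  $0, $0, 12 ; 0/1/65526/0

1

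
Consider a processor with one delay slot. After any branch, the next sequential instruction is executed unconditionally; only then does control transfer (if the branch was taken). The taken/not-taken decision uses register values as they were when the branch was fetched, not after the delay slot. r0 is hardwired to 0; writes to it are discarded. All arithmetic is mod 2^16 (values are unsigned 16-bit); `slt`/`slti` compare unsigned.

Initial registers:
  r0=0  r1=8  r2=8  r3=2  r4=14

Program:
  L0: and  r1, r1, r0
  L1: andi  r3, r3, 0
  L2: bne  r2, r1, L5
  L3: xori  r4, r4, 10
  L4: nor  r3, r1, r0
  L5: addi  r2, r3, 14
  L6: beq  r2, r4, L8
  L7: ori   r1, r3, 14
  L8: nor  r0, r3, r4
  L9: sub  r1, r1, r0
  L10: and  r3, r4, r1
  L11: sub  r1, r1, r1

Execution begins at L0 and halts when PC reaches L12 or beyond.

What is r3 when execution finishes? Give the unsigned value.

4

#0 and  r1, r1, r0 ; 0/0/8/2/14
#1 andi  r3, r3, 0 ; 0/0/8/0/14
#2 bne  r2, r1, L5 ; 0/0/8/0/14 ; →target
#3 xori  r4, r4, 10 ; 0/0/8/0/4
#5 addi  r2, r3, 14 ; 0/0/14/0/4
#6 beq  r2, r4, L8 ; 0/0/14/0/4 ; →fallthru
#7 ori   r1, r3, 14 ; 0/14/14/0/4
#8 nor  r0, r3, r4 ; 0/14/14/0/4
#9 sub  r1, r1, r0 ; 0/14/14/0/4
#10 and  r3, r4, r1 ; 0/14/14/4/4
#11 sub  r1, r1, r1 ; 0/0/14/4/4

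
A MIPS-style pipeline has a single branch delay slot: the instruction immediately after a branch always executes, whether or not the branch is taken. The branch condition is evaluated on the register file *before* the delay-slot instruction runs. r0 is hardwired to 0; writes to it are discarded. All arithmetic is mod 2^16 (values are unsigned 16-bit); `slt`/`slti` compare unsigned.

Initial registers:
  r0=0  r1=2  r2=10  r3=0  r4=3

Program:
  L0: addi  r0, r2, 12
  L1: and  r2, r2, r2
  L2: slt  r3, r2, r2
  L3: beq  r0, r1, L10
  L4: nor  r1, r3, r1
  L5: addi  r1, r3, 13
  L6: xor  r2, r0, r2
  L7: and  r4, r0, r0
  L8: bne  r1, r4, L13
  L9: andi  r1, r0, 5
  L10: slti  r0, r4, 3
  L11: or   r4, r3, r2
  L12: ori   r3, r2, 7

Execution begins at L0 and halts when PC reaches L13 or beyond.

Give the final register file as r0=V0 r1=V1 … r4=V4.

r0=0 r1=0 r2=10 r3=0 r4=0

  step pc=0: addi  r0, r2, 12  regs=(0,2,10,0,3)
  step pc=1: and  r2, r2, r2  regs=(0,2,10,0,3)
  step pc=2: slt  r3, r2, r2  regs=(0,2,10,0,3)
  step pc=3: beq  r0, r1, L10  cond=F  regs=(0,2,10,0,3)
  step pc=4: nor  r1, r3, r1  regs=(0,65533,10,0,3)
  step pc=5: addi  r1, r3, 13  regs=(0,13,10,0,3)
  step pc=6: xor  r2, r0, r2  regs=(0,13,10,0,3)
  step pc=7: and  r4, r0, r0  regs=(0,13,10,0,0)
  step pc=8: bne  r1, r4, L13  cond=T  regs=(0,13,10,0,0)
  step pc=9: andi  r1, r0, 5  regs=(0,0,10,0,0)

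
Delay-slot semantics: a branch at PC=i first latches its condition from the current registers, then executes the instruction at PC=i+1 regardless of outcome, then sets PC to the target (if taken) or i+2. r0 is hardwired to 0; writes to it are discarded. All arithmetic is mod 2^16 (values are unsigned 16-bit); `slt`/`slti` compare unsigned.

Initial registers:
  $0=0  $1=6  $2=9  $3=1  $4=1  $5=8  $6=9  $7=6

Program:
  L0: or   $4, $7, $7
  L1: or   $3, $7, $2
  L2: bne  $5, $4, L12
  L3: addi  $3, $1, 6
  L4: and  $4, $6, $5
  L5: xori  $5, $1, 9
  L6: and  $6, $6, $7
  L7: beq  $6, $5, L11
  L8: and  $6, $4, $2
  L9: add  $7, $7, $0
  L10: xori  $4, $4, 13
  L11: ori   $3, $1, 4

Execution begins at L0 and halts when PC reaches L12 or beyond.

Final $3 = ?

12

PC=0  or   $4, $7, $7        | $0=0 $1=6 $2=9 $3=1 $4=6 $5=8 $6=9 $7=6
PC=1  or   $3, $7, $2        | $0=0 $1=6 $2=9 $3=15 $4=6 $5=8 $6=9 $7=6
PC=2  bne  $5, $4, L12       | $0=0 $1=6 $2=9 $3=15 $4=6 $5=8 $6=9 $7=6  [TAKEN]
PC=3  addi  $3, $1, 6        | $0=0 $1=6 $2=9 $3=12 $4=6 $5=8 $6=9 $7=6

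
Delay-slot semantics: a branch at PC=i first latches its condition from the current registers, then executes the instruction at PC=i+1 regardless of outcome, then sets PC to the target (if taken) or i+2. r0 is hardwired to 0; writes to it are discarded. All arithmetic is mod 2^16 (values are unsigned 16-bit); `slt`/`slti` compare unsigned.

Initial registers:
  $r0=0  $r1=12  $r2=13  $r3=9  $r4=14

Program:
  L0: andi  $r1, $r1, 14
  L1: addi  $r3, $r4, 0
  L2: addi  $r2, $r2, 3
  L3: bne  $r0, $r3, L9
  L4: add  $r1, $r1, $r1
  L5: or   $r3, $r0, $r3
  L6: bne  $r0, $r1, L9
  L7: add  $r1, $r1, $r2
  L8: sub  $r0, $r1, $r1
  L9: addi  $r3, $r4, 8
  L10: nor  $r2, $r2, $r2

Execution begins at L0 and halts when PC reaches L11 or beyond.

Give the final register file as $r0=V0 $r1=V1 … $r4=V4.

$r0=0 $r1=24 $r2=65519 $r3=22 $r4=14

  step pc=0: andi  $r1, $r1, 14  regs=(0,12,13,9,14)
  step pc=1: addi  $r3, $r4, 0  regs=(0,12,13,14,14)
  step pc=2: addi  $r2, $r2, 3  regs=(0,12,16,14,14)
  step pc=3: bne  $r0, $r3, L9  cond=T  regs=(0,12,16,14,14)
  step pc=4: add  $r1, $r1, $r1  regs=(0,24,16,14,14)
  step pc=9: addi  $r3, $r4, 8  regs=(0,24,16,22,14)
  step pc=10: nor  $r2, $r2, $r2  regs=(0,24,65519,22,14)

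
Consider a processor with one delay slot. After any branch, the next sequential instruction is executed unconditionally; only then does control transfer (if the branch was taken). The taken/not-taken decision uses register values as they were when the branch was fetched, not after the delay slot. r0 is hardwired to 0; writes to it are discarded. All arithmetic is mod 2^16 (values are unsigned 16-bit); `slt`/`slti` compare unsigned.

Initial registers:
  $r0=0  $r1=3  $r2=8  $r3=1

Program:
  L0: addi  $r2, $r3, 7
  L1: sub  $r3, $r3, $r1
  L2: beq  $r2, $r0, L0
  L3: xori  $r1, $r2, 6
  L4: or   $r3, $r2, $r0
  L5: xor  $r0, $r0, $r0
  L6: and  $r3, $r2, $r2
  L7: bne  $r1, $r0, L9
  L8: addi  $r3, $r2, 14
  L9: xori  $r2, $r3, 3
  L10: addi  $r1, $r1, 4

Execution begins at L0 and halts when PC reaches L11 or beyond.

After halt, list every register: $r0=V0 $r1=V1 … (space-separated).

$r0=0 $r1=18 $r2=21 $r3=22

[0] addi  $r2, $r3, 7  →  {$r0:0, $r1:3, $r2:8, $r3:1}
[1] sub  $r3, $r3, $r1  →  {$r0:0, $r1:3, $r2:8, $r3:65534}
[2] beq  $r2, $r0, L0  →  {$r0:0, $r1:3, $r2:8, $r3:65534}  ⟨branch fallthrough⟩
[3] xori  $r1, $r2, 6  →  {$r0:0, $r1:14, $r2:8, $r3:65534}
[4] or   $r3, $r2, $r0  →  {$r0:0, $r1:14, $r2:8, $r3:8}
[5] xor  $r0, $r0, $r0  →  {$r0:0, $r1:14, $r2:8, $r3:8}
[6] and  $r3, $r2, $r2  →  {$r0:0, $r1:14, $r2:8, $r3:8}
[7] bne  $r1, $r0, L9  →  {$r0:0, $r1:14, $r2:8, $r3:8}  ⟨branch taken⟩
[8] addi  $r3, $r2, 14  →  {$r0:0, $r1:14, $r2:8, $r3:22}
[9] xori  $r2, $r3, 3  →  {$r0:0, $r1:14, $r2:21, $r3:22}
[10] addi  $r1, $r1, 4  →  {$r0:0, $r1:18, $r2:21, $r3:22}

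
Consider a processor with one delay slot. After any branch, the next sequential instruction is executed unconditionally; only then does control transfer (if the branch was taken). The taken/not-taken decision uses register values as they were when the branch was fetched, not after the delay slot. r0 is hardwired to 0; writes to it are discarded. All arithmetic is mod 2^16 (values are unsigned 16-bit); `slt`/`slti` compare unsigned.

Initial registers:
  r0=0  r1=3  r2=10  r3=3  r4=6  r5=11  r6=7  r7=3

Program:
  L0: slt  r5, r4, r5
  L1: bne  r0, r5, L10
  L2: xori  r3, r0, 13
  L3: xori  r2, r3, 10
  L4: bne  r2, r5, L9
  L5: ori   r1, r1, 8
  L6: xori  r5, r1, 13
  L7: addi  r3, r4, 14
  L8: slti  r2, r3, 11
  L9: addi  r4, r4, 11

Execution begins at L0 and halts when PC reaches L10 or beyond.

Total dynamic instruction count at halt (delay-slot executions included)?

3

[0] slt  r5, r4, r5  →  {r0:0, r1:3, r2:10, r3:3, r4:6, r5:1, r6:7, r7:3}
[1] bne  r0, r5, L10  →  {r0:0, r1:3, r2:10, r3:3, r4:6, r5:1, r6:7, r7:3}  ⟨branch taken⟩
[2] xori  r3, r0, 13  →  {r0:0, r1:3, r2:10, r3:13, r4:6, r5:1, r6:7, r7:3}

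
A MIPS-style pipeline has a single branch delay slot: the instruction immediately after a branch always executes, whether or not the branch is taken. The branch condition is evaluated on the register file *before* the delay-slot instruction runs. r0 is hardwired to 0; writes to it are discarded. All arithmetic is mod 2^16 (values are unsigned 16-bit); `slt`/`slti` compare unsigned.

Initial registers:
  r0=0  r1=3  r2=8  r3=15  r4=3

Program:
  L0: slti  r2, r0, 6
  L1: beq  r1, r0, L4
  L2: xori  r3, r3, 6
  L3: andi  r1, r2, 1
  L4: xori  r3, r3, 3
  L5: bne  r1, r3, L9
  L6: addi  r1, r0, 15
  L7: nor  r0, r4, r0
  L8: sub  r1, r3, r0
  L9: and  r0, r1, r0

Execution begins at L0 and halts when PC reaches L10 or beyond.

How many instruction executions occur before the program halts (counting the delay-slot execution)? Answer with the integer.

8

  step pc=0: slti  r2, r0, 6  regs=(0,3,1,15,3)
  step pc=1: beq  r1, r0, L4  cond=F  regs=(0,3,1,15,3)
  step pc=2: xori  r3, r3, 6  regs=(0,3,1,9,3)
  step pc=3: andi  r1, r2, 1  regs=(0,1,1,9,3)
  step pc=4: xori  r3, r3, 3  regs=(0,1,1,10,3)
  step pc=5: bne  r1, r3, L9  cond=T  regs=(0,1,1,10,3)
  step pc=6: addi  r1, r0, 15  regs=(0,15,1,10,3)
  step pc=9: and  r0, r1, r0  regs=(0,15,1,10,3)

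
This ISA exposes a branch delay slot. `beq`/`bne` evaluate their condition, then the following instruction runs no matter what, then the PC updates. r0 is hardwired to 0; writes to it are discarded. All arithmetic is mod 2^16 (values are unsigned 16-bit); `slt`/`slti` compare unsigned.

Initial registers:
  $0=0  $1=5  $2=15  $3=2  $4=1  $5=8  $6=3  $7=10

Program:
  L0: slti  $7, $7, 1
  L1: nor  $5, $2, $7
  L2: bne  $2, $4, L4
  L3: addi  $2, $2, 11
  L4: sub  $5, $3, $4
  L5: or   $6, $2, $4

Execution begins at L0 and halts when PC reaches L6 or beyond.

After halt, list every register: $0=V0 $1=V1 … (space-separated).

$0=0 $1=5 $2=26 $3=2 $4=1 $5=1 $6=27 $7=0

PC=0  slti  $7, $7, 1        | $0=0 $1=5 $2=15 $3=2 $4=1 $5=8 $6=3 $7=0
PC=1  nor  $5, $2, $7        | $0=0 $1=5 $2=15 $3=2 $4=1 $5=65520 $6=3 $7=0
PC=2  bne  $2, $4, L4        | $0=0 $1=5 $2=15 $3=2 $4=1 $5=65520 $6=3 $7=0  [TAKEN]
PC=3  addi  $2, $2, 11       | $0=0 $1=5 $2=26 $3=2 $4=1 $5=65520 $6=3 $7=0
PC=4  sub  $5, $3, $4        | $0=0 $1=5 $2=26 $3=2 $4=1 $5=1 $6=3 $7=0
PC=5  or   $6, $2, $4        | $0=0 $1=5 $2=26 $3=2 $4=1 $5=1 $6=27 $7=0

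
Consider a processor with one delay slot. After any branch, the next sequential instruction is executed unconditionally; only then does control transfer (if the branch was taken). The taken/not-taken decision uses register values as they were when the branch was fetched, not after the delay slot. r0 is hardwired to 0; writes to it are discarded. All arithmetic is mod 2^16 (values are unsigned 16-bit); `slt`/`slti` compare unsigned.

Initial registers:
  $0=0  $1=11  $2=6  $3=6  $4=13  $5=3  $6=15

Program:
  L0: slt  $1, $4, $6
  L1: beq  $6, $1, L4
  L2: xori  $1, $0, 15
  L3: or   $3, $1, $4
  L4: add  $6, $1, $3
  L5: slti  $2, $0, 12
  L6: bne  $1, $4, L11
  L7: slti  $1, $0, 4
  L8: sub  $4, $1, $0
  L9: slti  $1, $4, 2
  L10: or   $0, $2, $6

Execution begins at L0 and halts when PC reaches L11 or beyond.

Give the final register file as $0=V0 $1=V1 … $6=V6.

PC=0  slt  $1, $4, $6        | $0=0 $1=1 $2=6 $3=6 $4=13 $5=3 $6=15
PC=1  beq  $6, $1, L4        | $0=0 $1=1 $2=6 $3=6 $4=13 $5=3 $6=15  [not taken]
PC=2  xori  $1, $0, 15       | $0=0 $1=15 $2=6 $3=6 $4=13 $5=3 $6=15
PC=3  or   $3, $1, $4        | $0=0 $1=15 $2=6 $3=15 $4=13 $5=3 $6=15
PC=4  add  $6, $1, $3        | $0=0 $1=15 $2=6 $3=15 $4=13 $5=3 $6=30
PC=5  slti  $2, $0, 12       | $0=0 $1=15 $2=1 $3=15 $4=13 $5=3 $6=30
PC=6  bne  $1, $4, L11       | $0=0 $1=15 $2=1 $3=15 $4=13 $5=3 $6=30  [TAKEN]
PC=7  slti  $1, $0, 4        | $0=0 $1=1 $2=1 $3=15 $4=13 $5=3 $6=30

$0=0 $1=1 $2=1 $3=15 $4=13 $5=3 $6=30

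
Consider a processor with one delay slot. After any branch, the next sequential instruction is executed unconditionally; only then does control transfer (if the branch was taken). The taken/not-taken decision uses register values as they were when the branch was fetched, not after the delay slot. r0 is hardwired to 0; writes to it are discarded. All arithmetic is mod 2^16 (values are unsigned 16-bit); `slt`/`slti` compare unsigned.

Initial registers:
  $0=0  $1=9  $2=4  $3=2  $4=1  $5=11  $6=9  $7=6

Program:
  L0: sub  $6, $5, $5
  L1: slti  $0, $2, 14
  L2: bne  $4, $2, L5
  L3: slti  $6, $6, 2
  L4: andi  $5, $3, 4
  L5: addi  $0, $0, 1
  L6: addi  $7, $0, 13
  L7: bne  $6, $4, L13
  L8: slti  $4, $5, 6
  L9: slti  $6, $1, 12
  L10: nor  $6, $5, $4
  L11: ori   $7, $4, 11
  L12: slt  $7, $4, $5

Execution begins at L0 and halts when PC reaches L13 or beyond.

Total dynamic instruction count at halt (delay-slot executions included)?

12

[0] sub  $6, $5, $5  →  {$0:0, $1:9, $2:4, $3:2, $4:1, $5:11, $6:0, $7:6}
[1] slti  $0, $2, 14  →  {$0:0, $1:9, $2:4, $3:2, $4:1, $5:11, $6:0, $7:6}
[2] bne  $4, $2, L5  →  {$0:0, $1:9, $2:4, $3:2, $4:1, $5:11, $6:0, $7:6}  ⟨branch taken⟩
[3] slti  $6, $6, 2  →  {$0:0, $1:9, $2:4, $3:2, $4:1, $5:11, $6:1, $7:6}
[5] addi  $0, $0, 1  →  {$0:0, $1:9, $2:4, $3:2, $4:1, $5:11, $6:1, $7:6}
[6] addi  $7, $0, 13  →  {$0:0, $1:9, $2:4, $3:2, $4:1, $5:11, $6:1, $7:13}
[7] bne  $6, $4, L13  →  {$0:0, $1:9, $2:4, $3:2, $4:1, $5:11, $6:1, $7:13}  ⟨branch fallthrough⟩
[8] slti  $4, $5, 6  →  {$0:0, $1:9, $2:4, $3:2, $4:0, $5:11, $6:1, $7:13}
[9] slti  $6, $1, 12  →  {$0:0, $1:9, $2:4, $3:2, $4:0, $5:11, $6:1, $7:13}
[10] nor  $6, $5, $4  →  {$0:0, $1:9, $2:4, $3:2, $4:0, $5:11, $6:65524, $7:13}
[11] ori   $7, $4, 11  →  {$0:0, $1:9, $2:4, $3:2, $4:0, $5:11, $6:65524, $7:11}
[12] slt  $7, $4, $5  →  {$0:0, $1:9, $2:4, $3:2, $4:0, $5:11, $6:65524, $7:1}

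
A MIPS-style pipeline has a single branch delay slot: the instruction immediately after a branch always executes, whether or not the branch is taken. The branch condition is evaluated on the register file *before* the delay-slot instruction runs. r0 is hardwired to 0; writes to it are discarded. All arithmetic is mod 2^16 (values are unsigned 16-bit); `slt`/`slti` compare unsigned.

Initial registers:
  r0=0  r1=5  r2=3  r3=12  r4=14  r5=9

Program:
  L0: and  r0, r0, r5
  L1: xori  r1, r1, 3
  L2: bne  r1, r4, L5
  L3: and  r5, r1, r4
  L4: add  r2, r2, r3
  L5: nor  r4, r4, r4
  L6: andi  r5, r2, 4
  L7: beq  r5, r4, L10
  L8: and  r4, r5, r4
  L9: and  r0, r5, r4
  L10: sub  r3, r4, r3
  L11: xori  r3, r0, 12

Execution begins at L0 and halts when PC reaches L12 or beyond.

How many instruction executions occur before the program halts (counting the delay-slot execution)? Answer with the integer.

  step pc=0: and  r0, r0, r5  regs=(0,5,3,12,14,9)
  step pc=1: xori  r1, r1, 3  regs=(0,6,3,12,14,9)
  step pc=2: bne  r1, r4, L5  cond=T  regs=(0,6,3,12,14,9)
  step pc=3: and  r5, r1, r4  regs=(0,6,3,12,14,6)
  step pc=5: nor  r4, r4, r4  regs=(0,6,3,12,65521,6)
  step pc=6: andi  r5, r2, 4  regs=(0,6,3,12,65521,0)
  step pc=7: beq  r5, r4, L10  cond=F  regs=(0,6,3,12,65521,0)
  step pc=8: and  r4, r5, r4  regs=(0,6,3,12,0,0)
  step pc=9: and  r0, r5, r4  regs=(0,6,3,12,0,0)
  step pc=10: sub  r3, r4, r3  regs=(0,6,3,65524,0,0)
  step pc=11: xori  r3, r0, 12  regs=(0,6,3,12,0,0)

11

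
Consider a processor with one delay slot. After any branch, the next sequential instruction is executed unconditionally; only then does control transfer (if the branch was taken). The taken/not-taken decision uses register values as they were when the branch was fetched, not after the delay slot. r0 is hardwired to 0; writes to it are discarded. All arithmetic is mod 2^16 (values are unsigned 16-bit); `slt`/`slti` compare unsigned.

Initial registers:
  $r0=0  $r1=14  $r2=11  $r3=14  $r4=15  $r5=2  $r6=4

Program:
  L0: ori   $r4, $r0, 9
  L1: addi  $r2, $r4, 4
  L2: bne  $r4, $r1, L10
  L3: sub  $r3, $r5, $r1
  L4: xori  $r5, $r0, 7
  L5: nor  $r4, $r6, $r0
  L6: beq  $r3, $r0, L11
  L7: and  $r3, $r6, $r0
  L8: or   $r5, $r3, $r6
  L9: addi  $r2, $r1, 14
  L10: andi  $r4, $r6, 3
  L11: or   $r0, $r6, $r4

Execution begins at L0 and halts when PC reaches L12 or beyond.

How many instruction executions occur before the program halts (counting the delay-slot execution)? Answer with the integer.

6

  step pc=0: ori   $r4, $r0, 9  regs=(0,14,11,14,9,2,4)
  step pc=1: addi  $r2, $r4, 4  regs=(0,14,13,14,9,2,4)
  step pc=2: bne  $r4, $r1, L10  cond=T  regs=(0,14,13,14,9,2,4)
  step pc=3: sub  $r3, $r5, $r1  regs=(0,14,13,65524,9,2,4)
  step pc=10: andi  $r4, $r6, 3  regs=(0,14,13,65524,0,2,4)
  step pc=11: or   $r0, $r6, $r4  regs=(0,14,13,65524,0,2,4)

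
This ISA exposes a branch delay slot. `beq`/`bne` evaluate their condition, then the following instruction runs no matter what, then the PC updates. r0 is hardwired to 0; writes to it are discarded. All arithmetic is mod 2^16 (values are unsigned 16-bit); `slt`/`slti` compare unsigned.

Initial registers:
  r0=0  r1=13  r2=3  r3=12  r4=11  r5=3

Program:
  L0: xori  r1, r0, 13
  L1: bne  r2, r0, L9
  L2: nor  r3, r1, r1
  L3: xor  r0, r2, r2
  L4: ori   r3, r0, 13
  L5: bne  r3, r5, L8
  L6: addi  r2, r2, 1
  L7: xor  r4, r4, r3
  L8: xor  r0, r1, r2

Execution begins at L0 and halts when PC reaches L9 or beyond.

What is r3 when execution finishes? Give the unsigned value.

65522

  step pc=0: xori  r1, r0, 13  regs=(0,13,3,12,11,3)
  step pc=1: bne  r2, r0, L9  cond=T  regs=(0,13,3,12,11,3)
  step pc=2: nor  r3, r1, r1  regs=(0,13,3,65522,11,3)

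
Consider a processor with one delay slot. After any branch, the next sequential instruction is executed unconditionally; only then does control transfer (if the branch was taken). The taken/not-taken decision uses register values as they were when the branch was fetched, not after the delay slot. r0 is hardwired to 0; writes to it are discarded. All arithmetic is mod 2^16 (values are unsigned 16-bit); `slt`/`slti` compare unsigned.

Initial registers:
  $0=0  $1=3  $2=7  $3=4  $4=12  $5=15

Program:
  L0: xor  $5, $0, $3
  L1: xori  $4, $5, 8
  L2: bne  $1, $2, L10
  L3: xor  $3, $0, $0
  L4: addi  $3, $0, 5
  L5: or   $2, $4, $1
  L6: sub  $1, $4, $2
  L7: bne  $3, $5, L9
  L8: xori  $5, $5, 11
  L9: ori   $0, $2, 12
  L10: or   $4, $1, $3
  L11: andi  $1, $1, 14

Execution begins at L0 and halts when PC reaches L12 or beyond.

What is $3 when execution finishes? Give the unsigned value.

#0 xor  $5, $0, $3 ; 0/3/7/4/12/4
#1 xori  $4, $5, 8 ; 0/3/7/4/12/4
#2 bne  $1, $2, L10 ; 0/3/7/4/12/4 ; →target
#3 xor  $3, $0, $0 ; 0/3/7/0/12/4
#10 or   $4, $1, $3 ; 0/3/7/0/3/4
#11 andi  $1, $1, 14 ; 0/2/7/0/3/4

0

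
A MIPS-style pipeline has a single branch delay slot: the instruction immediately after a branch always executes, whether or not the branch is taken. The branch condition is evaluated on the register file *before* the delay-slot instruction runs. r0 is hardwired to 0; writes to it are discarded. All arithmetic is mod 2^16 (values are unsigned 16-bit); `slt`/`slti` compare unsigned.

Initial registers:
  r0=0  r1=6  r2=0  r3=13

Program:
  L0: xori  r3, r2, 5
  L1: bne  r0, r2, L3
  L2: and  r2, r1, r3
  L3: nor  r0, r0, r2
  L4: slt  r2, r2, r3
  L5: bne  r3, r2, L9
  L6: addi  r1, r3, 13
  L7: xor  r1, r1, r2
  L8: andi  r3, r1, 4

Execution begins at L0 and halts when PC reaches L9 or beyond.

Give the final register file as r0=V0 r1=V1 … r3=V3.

r0=0 r1=18 r2=1 r3=5

PC=0  xori  r3, r2, 5        | r0=0 r1=6 r2=0 r3=5
PC=1  bne  r0, r2, L3        | r0=0 r1=6 r2=0 r3=5  [not taken]
PC=2  and  r2, r1, r3        | r0=0 r1=6 r2=4 r3=5
PC=3  nor  r0, r0, r2        | r0=0 r1=6 r2=4 r3=5
PC=4  slt  r2, r2, r3        | r0=0 r1=6 r2=1 r3=5
PC=5  bne  r3, r2, L9        | r0=0 r1=6 r2=1 r3=5  [TAKEN]
PC=6  addi  r1, r3, 13       | r0=0 r1=18 r2=1 r3=5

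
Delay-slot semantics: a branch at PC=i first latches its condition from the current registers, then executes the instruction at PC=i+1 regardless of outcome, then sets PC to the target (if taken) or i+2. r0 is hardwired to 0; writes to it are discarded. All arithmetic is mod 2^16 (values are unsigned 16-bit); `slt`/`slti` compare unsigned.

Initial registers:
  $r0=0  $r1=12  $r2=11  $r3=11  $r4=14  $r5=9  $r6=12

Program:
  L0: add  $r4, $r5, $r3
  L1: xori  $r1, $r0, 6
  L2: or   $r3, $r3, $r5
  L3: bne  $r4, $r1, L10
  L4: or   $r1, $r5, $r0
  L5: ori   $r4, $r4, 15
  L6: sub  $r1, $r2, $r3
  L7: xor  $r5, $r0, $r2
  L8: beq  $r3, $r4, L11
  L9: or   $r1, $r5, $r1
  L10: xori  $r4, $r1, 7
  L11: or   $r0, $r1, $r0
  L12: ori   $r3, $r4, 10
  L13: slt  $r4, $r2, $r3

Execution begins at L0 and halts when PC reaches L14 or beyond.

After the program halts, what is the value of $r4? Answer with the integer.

  step pc=0: add  $r4, $r5, $r3  regs=(0,12,11,11,20,9,12)
  step pc=1: xori  $r1, $r0, 6  regs=(0,6,11,11,20,9,12)
  step pc=2: or   $r3, $r3, $r5  regs=(0,6,11,11,20,9,12)
  step pc=3: bne  $r4, $r1, L10  cond=T  regs=(0,6,11,11,20,9,12)
  step pc=4: or   $r1, $r5, $r0  regs=(0,9,11,11,20,9,12)
  step pc=10: xori  $r4, $r1, 7  regs=(0,9,11,11,14,9,12)
  step pc=11: or   $r0, $r1, $r0  regs=(0,9,11,11,14,9,12)
  step pc=12: ori   $r3, $r4, 10  regs=(0,9,11,14,14,9,12)
  step pc=13: slt  $r4, $r2, $r3  regs=(0,9,11,14,1,9,12)

1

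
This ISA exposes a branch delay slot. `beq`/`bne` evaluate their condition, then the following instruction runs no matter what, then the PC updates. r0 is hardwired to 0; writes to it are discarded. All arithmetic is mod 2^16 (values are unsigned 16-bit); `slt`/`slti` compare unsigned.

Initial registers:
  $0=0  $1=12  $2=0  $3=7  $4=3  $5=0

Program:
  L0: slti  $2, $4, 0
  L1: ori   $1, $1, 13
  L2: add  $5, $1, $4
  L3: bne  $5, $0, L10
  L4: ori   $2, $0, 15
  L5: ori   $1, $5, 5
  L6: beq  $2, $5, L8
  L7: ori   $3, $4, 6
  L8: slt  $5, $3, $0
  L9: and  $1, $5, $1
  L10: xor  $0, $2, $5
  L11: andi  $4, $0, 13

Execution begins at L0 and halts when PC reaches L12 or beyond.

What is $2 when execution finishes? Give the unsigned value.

15

[0] slti  $2, $4, 0  →  {$0:0, $1:12, $2:0, $3:7, $4:3, $5:0}
[1] ori   $1, $1, 13  →  {$0:0, $1:13, $2:0, $3:7, $4:3, $5:0}
[2] add  $5, $1, $4  →  {$0:0, $1:13, $2:0, $3:7, $4:3, $5:16}
[3] bne  $5, $0, L10  →  {$0:0, $1:13, $2:0, $3:7, $4:3, $5:16}  ⟨branch taken⟩
[4] ori   $2, $0, 15  →  {$0:0, $1:13, $2:15, $3:7, $4:3, $5:16}
[10] xor  $0, $2, $5  →  {$0:0, $1:13, $2:15, $3:7, $4:3, $5:16}
[11] andi  $4, $0, 13  →  {$0:0, $1:13, $2:15, $3:7, $4:0, $5:16}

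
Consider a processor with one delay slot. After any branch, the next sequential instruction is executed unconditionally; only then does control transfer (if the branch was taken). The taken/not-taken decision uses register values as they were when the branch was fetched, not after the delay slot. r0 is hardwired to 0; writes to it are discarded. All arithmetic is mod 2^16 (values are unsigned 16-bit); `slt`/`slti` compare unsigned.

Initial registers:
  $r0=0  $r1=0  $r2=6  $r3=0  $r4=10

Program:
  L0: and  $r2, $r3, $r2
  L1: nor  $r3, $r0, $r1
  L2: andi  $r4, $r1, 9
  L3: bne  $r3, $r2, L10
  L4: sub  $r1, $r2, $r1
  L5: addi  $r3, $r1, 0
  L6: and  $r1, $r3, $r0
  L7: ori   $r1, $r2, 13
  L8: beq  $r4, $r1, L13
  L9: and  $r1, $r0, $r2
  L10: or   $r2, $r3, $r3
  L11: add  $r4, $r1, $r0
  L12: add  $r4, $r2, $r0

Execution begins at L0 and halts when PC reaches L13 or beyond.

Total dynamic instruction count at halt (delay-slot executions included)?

8

  step pc=0: and  $r2, $r3, $r2  regs=(0,0,0,0,10)
  step pc=1: nor  $r3, $r0, $r1  regs=(0,0,0,65535,10)
  step pc=2: andi  $r4, $r1, 9  regs=(0,0,0,65535,0)
  step pc=3: bne  $r3, $r2, L10  cond=T  regs=(0,0,0,65535,0)
  step pc=4: sub  $r1, $r2, $r1  regs=(0,0,0,65535,0)
  step pc=10: or   $r2, $r3, $r3  regs=(0,0,65535,65535,0)
  step pc=11: add  $r4, $r1, $r0  regs=(0,0,65535,65535,0)
  step pc=12: add  $r4, $r2, $r0  regs=(0,0,65535,65535,65535)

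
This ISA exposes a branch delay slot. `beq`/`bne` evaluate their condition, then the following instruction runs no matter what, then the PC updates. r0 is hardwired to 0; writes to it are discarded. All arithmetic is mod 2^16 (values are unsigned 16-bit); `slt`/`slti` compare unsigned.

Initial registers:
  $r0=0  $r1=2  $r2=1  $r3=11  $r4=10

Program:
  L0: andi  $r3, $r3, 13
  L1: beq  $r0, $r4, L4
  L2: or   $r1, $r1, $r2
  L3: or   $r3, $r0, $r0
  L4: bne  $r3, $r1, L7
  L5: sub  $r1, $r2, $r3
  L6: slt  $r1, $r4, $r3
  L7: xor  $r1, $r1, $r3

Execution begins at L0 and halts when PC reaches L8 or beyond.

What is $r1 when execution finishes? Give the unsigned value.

  step pc=0: andi  $r3, $r3, 13  regs=(0,2,1,9,10)
  step pc=1: beq  $r0, $r4, L4  cond=F  regs=(0,2,1,9,10)
  step pc=2: or   $r1, $r1, $r2  regs=(0,3,1,9,10)
  step pc=3: or   $r3, $r0, $r0  regs=(0,3,1,0,10)
  step pc=4: bne  $r3, $r1, L7  cond=T  regs=(0,3,1,0,10)
  step pc=5: sub  $r1, $r2, $r3  regs=(0,1,1,0,10)
  step pc=7: xor  $r1, $r1, $r3  regs=(0,1,1,0,10)

1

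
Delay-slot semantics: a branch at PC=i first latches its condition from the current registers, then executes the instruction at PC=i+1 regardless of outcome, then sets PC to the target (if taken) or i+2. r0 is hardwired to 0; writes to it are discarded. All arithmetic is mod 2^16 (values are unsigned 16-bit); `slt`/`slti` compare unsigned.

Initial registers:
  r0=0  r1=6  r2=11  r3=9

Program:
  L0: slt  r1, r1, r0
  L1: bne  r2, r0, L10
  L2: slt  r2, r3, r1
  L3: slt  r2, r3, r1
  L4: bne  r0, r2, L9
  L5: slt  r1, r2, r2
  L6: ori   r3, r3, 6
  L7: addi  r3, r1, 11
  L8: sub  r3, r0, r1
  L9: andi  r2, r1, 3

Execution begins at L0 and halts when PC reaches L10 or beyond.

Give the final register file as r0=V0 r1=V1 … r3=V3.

PC=0  slt  r1, r1, r0        | r0=0 r1=0 r2=11 r3=9
PC=1  bne  r2, r0, L10       | r0=0 r1=0 r2=11 r3=9  [TAKEN]
PC=2  slt  r2, r3, r1        | r0=0 r1=0 r2=0 r3=9

r0=0 r1=0 r2=0 r3=9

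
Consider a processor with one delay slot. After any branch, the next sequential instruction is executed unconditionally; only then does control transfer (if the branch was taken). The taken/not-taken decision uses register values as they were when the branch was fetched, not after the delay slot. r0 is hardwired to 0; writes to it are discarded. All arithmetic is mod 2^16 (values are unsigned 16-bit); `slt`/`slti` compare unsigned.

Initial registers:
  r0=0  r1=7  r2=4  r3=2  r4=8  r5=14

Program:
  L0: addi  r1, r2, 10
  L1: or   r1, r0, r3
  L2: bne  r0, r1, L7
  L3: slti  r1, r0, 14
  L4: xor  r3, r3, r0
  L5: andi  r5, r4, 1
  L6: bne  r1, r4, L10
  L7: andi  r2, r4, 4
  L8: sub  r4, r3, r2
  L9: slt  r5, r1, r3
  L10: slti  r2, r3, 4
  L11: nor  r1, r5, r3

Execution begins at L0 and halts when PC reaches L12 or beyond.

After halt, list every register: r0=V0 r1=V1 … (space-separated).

r0=0 r1=65532 r2=1 r3=2 r4=2 r5=1

[0] addi  r1, r2, 10  →  {r0:0, r1:14, r2:4, r3:2, r4:8, r5:14}
[1] or   r1, r0, r3  →  {r0:0, r1:2, r2:4, r3:2, r4:8, r5:14}
[2] bne  r0, r1, L7  →  {r0:0, r1:2, r2:4, r3:2, r4:8, r5:14}  ⟨branch taken⟩
[3] slti  r1, r0, 14  →  {r0:0, r1:1, r2:4, r3:2, r4:8, r5:14}
[7] andi  r2, r4, 4  →  {r0:0, r1:1, r2:0, r3:2, r4:8, r5:14}
[8] sub  r4, r3, r2  →  {r0:0, r1:1, r2:0, r3:2, r4:2, r5:14}
[9] slt  r5, r1, r3  →  {r0:0, r1:1, r2:0, r3:2, r4:2, r5:1}
[10] slti  r2, r3, 4  →  {r0:0, r1:1, r2:1, r3:2, r4:2, r5:1}
[11] nor  r1, r5, r3  →  {r0:0, r1:65532, r2:1, r3:2, r4:2, r5:1}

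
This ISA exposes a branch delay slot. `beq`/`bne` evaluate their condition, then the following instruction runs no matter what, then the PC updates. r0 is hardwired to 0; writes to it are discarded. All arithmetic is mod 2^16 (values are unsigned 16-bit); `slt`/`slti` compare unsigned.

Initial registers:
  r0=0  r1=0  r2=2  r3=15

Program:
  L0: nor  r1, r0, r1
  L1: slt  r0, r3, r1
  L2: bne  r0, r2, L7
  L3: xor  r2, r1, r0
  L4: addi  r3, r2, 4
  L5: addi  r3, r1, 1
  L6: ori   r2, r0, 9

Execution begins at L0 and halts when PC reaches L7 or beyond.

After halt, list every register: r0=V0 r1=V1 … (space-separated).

PC=0  nor  r1, r0, r1        | r0=0 r1=65535 r2=2 r3=15
PC=1  slt  r0, r3, r1        | r0=0 r1=65535 r2=2 r3=15
PC=2  bne  r0, r2, L7        | r0=0 r1=65535 r2=2 r3=15  [TAKEN]
PC=3  xor  r2, r1, r0        | r0=0 r1=65535 r2=65535 r3=15

r0=0 r1=65535 r2=65535 r3=15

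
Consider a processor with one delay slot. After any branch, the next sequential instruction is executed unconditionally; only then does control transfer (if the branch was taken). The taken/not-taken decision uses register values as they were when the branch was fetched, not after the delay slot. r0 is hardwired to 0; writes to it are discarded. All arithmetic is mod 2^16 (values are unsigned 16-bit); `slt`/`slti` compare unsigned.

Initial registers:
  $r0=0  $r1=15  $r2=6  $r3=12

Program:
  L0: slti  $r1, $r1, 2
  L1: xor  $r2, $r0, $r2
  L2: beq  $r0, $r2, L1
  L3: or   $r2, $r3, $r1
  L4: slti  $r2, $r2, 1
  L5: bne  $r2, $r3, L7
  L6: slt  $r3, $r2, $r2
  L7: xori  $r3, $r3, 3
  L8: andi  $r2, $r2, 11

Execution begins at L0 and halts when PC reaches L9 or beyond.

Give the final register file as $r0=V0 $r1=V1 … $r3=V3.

$r0=0 $r1=0 $r2=0 $r3=3

PC=0  slti  $r1, $r1, 2      | $r0=0 $r1=0 $r2=6 $r3=12
PC=1  xor  $r2, $r0, $r2     | $r0=0 $r1=0 $r2=6 $r3=12
PC=2  beq  $r0, $r2, L1      | $r0=0 $r1=0 $r2=6 $r3=12  [not taken]
PC=3  or   $r2, $r3, $r1     | $r0=0 $r1=0 $r2=12 $r3=12
PC=4  slti  $r2, $r2, 1      | $r0=0 $r1=0 $r2=0 $r3=12
PC=5  bne  $r2, $r3, L7      | $r0=0 $r1=0 $r2=0 $r3=12  [TAKEN]
PC=6  slt  $r3, $r2, $r2     | $r0=0 $r1=0 $r2=0 $r3=0
PC=7  xori  $r3, $r3, 3      | $r0=0 $r1=0 $r2=0 $r3=3
PC=8  andi  $r2, $r2, 11     | $r0=0 $r1=0 $r2=0 $r3=3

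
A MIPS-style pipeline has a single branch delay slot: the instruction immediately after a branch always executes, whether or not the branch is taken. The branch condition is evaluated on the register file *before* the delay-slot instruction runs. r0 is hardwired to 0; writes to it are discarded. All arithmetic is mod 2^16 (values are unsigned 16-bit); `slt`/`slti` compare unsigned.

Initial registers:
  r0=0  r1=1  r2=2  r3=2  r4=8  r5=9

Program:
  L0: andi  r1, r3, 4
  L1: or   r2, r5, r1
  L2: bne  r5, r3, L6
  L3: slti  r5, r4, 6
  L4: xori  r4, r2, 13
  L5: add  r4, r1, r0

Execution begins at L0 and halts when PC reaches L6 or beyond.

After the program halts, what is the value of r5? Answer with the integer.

0

#0 andi  r1, r3, 4 ; 0/0/2/2/8/9
#1 or   r2, r5, r1 ; 0/0/9/2/8/9
#2 bne  r5, r3, L6 ; 0/0/9/2/8/9 ; →target
#3 slti  r5, r4, 6 ; 0/0/9/2/8/0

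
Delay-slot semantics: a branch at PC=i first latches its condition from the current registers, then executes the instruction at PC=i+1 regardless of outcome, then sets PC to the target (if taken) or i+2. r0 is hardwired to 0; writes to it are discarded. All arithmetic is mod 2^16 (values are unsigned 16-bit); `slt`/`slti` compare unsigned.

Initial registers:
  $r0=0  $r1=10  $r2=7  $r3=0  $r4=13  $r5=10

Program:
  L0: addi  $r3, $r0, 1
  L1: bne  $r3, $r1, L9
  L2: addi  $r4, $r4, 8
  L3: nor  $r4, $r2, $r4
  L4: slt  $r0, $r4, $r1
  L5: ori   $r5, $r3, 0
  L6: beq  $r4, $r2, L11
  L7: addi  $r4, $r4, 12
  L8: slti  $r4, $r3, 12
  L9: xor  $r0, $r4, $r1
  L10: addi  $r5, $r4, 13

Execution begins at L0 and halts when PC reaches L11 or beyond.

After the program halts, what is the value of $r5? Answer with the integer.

34

  step pc=0: addi  $r3, $r0, 1  regs=(0,10,7,1,13,10)
  step pc=1: bne  $r3, $r1, L9  cond=T  regs=(0,10,7,1,13,10)
  step pc=2: addi  $r4, $r4, 8  regs=(0,10,7,1,21,10)
  step pc=9: xor  $r0, $r4, $r1  regs=(0,10,7,1,21,10)
  step pc=10: addi  $r5, $r4, 13  regs=(0,10,7,1,21,34)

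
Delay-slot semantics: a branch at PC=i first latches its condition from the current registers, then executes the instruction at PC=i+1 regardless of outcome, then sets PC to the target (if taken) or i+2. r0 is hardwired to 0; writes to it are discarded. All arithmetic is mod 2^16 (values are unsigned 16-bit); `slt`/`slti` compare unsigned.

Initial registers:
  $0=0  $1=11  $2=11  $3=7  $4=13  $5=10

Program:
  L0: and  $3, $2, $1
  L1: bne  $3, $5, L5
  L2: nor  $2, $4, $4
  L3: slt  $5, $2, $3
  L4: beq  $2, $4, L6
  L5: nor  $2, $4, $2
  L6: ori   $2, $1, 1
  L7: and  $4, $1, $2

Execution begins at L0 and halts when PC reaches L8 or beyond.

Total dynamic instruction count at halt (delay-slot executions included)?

6

[0] and  $3, $2, $1  →  {$0:0, $1:11, $2:11, $3:11, $4:13, $5:10}
[1] bne  $3, $5, L5  →  {$0:0, $1:11, $2:11, $3:11, $4:13, $5:10}  ⟨branch taken⟩
[2] nor  $2, $4, $4  →  {$0:0, $1:11, $2:65522, $3:11, $4:13, $5:10}
[5] nor  $2, $4, $2  →  {$0:0, $1:11, $2:0, $3:11, $4:13, $5:10}
[6] ori   $2, $1, 1  →  {$0:0, $1:11, $2:11, $3:11, $4:13, $5:10}
[7] and  $4, $1, $2  →  {$0:0, $1:11, $2:11, $3:11, $4:11, $5:10}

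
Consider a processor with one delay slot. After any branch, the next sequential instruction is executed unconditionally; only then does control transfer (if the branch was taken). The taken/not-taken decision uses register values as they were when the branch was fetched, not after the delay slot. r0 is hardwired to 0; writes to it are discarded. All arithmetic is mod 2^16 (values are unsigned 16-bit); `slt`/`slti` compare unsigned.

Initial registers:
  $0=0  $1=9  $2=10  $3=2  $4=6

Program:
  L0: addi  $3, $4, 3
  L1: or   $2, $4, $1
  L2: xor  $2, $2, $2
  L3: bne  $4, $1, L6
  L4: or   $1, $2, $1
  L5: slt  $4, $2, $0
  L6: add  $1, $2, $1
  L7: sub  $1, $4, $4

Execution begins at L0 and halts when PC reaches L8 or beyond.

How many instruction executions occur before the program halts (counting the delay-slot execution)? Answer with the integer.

7

#0 addi  $3, $4, 3 ; 0/9/10/9/6
#1 or   $2, $4, $1 ; 0/9/15/9/6
#2 xor  $2, $2, $2 ; 0/9/0/9/6
#3 bne  $4, $1, L6 ; 0/9/0/9/6 ; →target
#4 or   $1, $2, $1 ; 0/9/0/9/6
#6 add  $1, $2, $1 ; 0/9/0/9/6
#7 sub  $1, $4, $4 ; 0/0/0/9/6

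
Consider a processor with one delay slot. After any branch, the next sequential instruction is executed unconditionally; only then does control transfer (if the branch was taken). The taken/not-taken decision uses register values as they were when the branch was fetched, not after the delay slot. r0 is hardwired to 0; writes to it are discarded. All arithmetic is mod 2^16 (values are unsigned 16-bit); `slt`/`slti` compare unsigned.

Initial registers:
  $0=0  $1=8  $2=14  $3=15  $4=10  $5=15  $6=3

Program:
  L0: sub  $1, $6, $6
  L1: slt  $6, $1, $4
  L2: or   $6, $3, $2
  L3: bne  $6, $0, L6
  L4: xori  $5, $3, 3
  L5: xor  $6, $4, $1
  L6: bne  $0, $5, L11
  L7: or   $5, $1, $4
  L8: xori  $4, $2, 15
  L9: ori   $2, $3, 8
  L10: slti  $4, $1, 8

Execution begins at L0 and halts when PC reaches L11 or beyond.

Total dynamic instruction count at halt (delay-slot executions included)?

  step pc=0: sub  $1, $6, $6  regs=(0,0,14,15,10,15,3)
  step pc=1: slt  $6, $1, $4  regs=(0,0,14,15,10,15,1)
  step pc=2: or   $6, $3, $2  regs=(0,0,14,15,10,15,15)
  step pc=3: bne  $6, $0, L6  cond=T  regs=(0,0,14,15,10,15,15)
  step pc=4: xori  $5, $3, 3  regs=(0,0,14,15,10,12,15)
  step pc=6: bne  $0, $5, L11  cond=T  regs=(0,0,14,15,10,12,15)
  step pc=7: or   $5, $1, $4  regs=(0,0,14,15,10,10,15)

7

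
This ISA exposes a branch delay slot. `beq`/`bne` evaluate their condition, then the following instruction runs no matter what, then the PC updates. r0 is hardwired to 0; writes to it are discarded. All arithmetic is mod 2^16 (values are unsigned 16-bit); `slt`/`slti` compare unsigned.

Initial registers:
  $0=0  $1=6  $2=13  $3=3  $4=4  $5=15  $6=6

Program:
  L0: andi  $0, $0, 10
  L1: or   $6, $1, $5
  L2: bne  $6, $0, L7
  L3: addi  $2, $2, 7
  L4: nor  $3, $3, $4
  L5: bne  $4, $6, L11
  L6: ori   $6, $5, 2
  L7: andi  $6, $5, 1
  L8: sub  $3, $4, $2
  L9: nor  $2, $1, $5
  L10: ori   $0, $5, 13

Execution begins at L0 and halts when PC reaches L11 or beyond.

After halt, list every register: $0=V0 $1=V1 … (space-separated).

PC=0  andi  $0, $0, 10       | $0=0 $1=6 $2=13 $3=3 $4=4 $5=15 $6=6
PC=1  or   $6, $1, $5        | $0=0 $1=6 $2=13 $3=3 $4=4 $5=15 $6=15
PC=2  bne  $6, $0, L7        | $0=0 $1=6 $2=13 $3=3 $4=4 $5=15 $6=15  [TAKEN]
PC=3  addi  $2, $2, 7        | $0=0 $1=6 $2=20 $3=3 $4=4 $5=15 $6=15
PC=7  andi  $6, $5, 1        | $0=0 $1=6 $2=20 $3=3 $4=4 $5=15 $6=1
PC=8  sub  $3, $4, $2        | $0=0 $1=6 $2=20 $3=65520 $4=4 $5=15 $6=1
PC=9  nor  $2, $1, $5        | $0=0 $1=6 $2=65520 $3=65520 $4=4 $5=15 $6=1
PC=10 ori   $0, $5, 13       | $0=0 $1=6 $2=65520 $3=65520 $4=4 $5=15 $6=1

$0=0 $1=6 $2=65520 $3=65520 $4=4 $5=15 $6=1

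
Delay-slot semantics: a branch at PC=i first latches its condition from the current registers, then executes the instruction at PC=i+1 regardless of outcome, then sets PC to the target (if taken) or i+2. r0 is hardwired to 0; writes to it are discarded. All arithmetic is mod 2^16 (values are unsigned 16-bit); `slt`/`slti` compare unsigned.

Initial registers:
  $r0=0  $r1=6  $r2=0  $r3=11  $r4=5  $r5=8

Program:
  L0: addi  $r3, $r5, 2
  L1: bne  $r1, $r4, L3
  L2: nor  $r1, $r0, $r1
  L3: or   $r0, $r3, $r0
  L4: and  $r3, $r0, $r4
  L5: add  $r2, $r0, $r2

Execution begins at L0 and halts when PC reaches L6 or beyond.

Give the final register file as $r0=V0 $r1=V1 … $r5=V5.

$r0=0 $r1=65529 $r2=0 $r3=0 $r4=5 $r5=8

  step pc=0: addi  $r3, $r5, 2  regs=(0,6,0,10,5,8)
  step pc=1: bne  $r1, $r4, L3  cond=T  regs=(0,6,0,10,5,8)
  step pc=2: nor  $r1, $r0, $r1  regs=(0,65529,0,10,5,8)
  step pc=3: or   $r0, $r3, $r0  regs=(0,65529,0,10,5,8)
  step pc=4: and  $r3, $r0, $r4  regs=(0,65529,0,0,5,8)
  step pc=5: add  $r2, $r0, $r2  regs=(0,65529,0,0,5,8)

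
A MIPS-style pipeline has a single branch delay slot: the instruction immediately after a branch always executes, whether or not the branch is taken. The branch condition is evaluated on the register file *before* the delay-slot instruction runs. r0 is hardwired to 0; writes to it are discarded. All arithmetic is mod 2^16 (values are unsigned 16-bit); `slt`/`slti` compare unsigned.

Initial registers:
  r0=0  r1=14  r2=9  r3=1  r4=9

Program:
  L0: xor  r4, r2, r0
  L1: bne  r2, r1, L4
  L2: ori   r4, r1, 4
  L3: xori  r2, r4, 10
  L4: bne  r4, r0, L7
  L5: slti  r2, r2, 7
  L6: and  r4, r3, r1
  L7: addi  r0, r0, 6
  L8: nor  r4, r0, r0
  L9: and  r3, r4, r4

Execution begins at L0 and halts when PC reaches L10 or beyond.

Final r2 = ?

[0] xor  r4, r2, r0  →  {r0:0, r1:14, r2:9, r3:1, r4:9}
[1] bne  r2, r1, L4  →  {r0:0, r1:14, r2:9, r3:1, r4:9}  ⟨branch taken⟩
[2] ori   r4, r1, 4  →  {r0:0, r1:14, r2:9, r3:1, r4:14}
[4] bne  r4, r0, L7  →  {r0:0, r1:14, r2:9, r3:1, r4:14}  ⟨branch taken⟩
[5] slti  r2, r2, 7  →  {r0:0, r1:14, r2:0, r3:1, r4:14}
[7] addi  r0, r0, 6  →  {r0:0, r1:14, r2:0, r3:1, r4:14}
[8] nor  r4, r0, r0  →  {r0:0, r1:14, r2:0, r3:1, r4:65535}
[9] and  r3, r4, r4  →  {r0:0, r1:14, r2:0, r3:65535, r4:65535}

0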